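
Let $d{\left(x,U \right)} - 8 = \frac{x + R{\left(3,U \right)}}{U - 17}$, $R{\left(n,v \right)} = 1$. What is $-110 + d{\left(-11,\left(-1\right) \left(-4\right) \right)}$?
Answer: $- \frac{1316}{13} \approx -101.23$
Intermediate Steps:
$d{\left(x,U \right)} = 8 + \frac{1 + x}{-17 + U}$ ($d{\left(x,U \right)} = 8 + \frac{x + 1}{U - 17} = 8 + \frac{1 + x}{-17 + U}$)
$-110 + d{\left(-11,\left(-1\right) \left(-4\right) \right)} = -110 + \frac{-135 - 11 + 8 \left(\left(-1\right) \left(-4\right)\right)}{-17 - -4} = -110 + \frac{-135 - 11 + 8 \cdot 4}{-17 + 4} = -110 + \frac{-135 - 11 + 32}{-13} = -110 - - \frac{114}{13} = -110 + \frac{114}{13} = - \frac{1316}{13}$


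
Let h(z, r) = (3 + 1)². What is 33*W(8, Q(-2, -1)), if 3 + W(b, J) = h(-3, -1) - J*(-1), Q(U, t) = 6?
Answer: 627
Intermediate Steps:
h(z, r) = 16 (h(z, r) = 4² = 16)
W(b, J) = 13 + J (W(b, J) = -3 + (16 - J*(-1)) = -3 + (16 - (-1)*J) = -3 + (16 + J) = 13 + J)
33*W(8, Q(-2, -1)) = 33*(13 + 6) = 33*19 = 627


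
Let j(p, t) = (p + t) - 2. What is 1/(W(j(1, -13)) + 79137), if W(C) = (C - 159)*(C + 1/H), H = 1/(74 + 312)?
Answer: 1/14781 ≈ 6.7654e-5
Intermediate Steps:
H = 1/386 ≈ 0.0025907
j(p, t) = -2 + p + t
W(C) = (-159 + C)*(386 + C) (W(C) = (C - 159)*(C + 1/(1/386)) = (-159 + C)*(C + 386) = (-159 + C)*(386 + C))
1/(W(j(1, -13)) + 79137) = 1/((-61374 + (-2 + 1 - 13)**2 + 227*(-2 + 1 - 13)) + 79137) = 1/((-61374 + (-14)**2 + 227*(-14)) + 79137) = 1/((-61374 + 196 - 3178) + 79137) = 1/(-64356 + 79137) = 1/14781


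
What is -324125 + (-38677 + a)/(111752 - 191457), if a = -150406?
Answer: -25834194042/79705 ≈ -3.2412e+5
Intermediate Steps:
-324125 + (-38677 + a)/(111752 - 191457) = -324125 + (-38677 - 150406)/(111752 - 191457) = -324125 - 189083/(-79705) = -324125 - 189083*(-1/79705) = -324125 + 189083/79705 = -25834194042/79705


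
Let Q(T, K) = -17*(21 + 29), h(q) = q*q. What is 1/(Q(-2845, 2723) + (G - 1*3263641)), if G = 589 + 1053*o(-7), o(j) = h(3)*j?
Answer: -1/3330241 ≈ -3.0028e-7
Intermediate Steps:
h(q) = q²
o(j) = 9*j (o(j) = 3²*j = 9*j)
Q(T, K) = -850 (Q(T, K) = -17*50 = -850)
G = -65750 (G = 589 + 1053*(9*(-7)) = 589 + 1053*(-63) = 589 - 66339 = -65750)
1/(Q(-2845, 2723) + (G - 1*3263641)) = 1/(-850 + (-65750 - 1*3263641)) = 1/(-850 + (-65750 - 3263641)) = 1/(-850 - 3329391) = 1/(-3330241) = -1/3330241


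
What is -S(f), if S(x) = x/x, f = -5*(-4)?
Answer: -1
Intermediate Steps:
f = 20
S(x) = 1
-S(f) = -1*1 = -1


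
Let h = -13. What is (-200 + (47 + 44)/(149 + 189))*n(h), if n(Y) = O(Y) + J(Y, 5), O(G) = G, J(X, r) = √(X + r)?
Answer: 5193/2 - 5193*I*√2/13 ≈ 2596.5 - 564.92*I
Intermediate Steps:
n(Y) = Y + √(5 + Y) (n(Y) = Y + √(Y + 5) = Y + √(5 + Y))
(-200 + (47 + 44)/(149 + 189))*n(h) = (-200 + (47 + 44)/(149 + 189))*(-13 + √(5 - 13)) = (-200 + 91/338)*(-13 + √(-8)) = (-200 + 91*(1/338))*(-13 + 2*I*√2) = (-200 + 7/26)*(-13 + 2*I*√2) = -5193*(-13 + 2*I*√2)/26 = 5193/2 - 5193*I*√2/13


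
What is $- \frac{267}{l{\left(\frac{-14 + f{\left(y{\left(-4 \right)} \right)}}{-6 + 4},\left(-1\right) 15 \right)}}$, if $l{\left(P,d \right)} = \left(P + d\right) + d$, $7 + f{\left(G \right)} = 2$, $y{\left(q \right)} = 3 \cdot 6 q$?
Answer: $\frac{534}{41} \approx 13.024$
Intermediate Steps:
$y{\left(q \right)} = 18 q$
$f{\left(G \right)} = -5$ ($f{\left(G \right)} = -7 + 2 = -5$)
$l{\left(P,d \right)} = P + 2 d$
$- \frac{267}{l{\left(\frac{-14 + f{\left(y{\left(-4 \right)} \right)}}{-6 + 4},\left(-1\right) 15 \right)}} = - \frac{267}{\frac{-14 - 5}{-6 + 4} + 2 \left(\left(-1\right) 15\right)} = - \frac{267}{- \frac{19}{-2} + 2 \left(-15\right)} = - \frac{267}{\left(-19\right) \left(- \frac{1}{2}\right) - 30} = - \frac{267}{\frac{19}{2} - 30} = - \frac{267}{- \frac{41}{2}} = \left(-267\right) \left(- \frac{2}{41}\right) = \frac{534}{41}$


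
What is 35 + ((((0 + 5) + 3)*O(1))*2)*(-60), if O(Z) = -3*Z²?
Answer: 2915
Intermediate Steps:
35 + ((((0 + 5) + 3)*O(1))*2)*(-60) = 35 + ((((0 + 5) + 3)*(-3*1²))*2)*(-60) = 35 + (((5 + 3)*(-3*1))*2)*(-60) = 35 + ((8*(-3))*2)*(-60) = 35 - 24*2*(-60) = 35 - 48*(-60) = 35 + 2880 = 2915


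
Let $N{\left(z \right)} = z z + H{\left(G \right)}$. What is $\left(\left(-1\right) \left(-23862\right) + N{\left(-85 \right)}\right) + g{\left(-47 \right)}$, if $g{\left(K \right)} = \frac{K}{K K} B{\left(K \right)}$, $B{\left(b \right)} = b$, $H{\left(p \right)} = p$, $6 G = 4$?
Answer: $\frac{93266}{3} \approx 31089.0$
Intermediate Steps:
$G = \frac{2}{3}$ ($G = \frac{1}{6} \cdot 4 = \frac{2}{3} \approx 0.66667$)
$N{\left(z \right)} = \frac{2}{3} + z^{2}$ ($N{\left(z \right)} = z z + \frac{2}{3} = z^{2} + \frac{2}{3} = \frac{2}{3} + z^{2}$)
$g{\left(K \right)} = 1$ ($g{\left(K \right)} = \frac{K}{K K} K = \frac{K}{K^{2}} K = \frac{K}{K} = 1$)
$\left(\left(-1\right) \left(-23862\right) + N{\left(-85 \right)}\right) + g{\left(-47 \right)} = \left(\left(-1\right) \left(-23862\right) + \left(\frac{2}{3} + \left(-85\right)^{2}\right)\right) + 1 = \left(23862 + \left(\frac{2}{3} + 7225\right)\right) + 1 = \left(23862 + \frac{21677}{3}\right) + 1 = \frac{93263}{3} + 1 = \frac{93266}{3}$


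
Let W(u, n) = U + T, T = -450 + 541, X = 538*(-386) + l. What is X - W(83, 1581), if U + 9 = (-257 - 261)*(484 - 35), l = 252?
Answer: 25084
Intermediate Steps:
X = -207416 (X = 538*(-386) + 252 = -207668 + 252 = -207416)
T = 91
U = -232591 (U = -9 + (-257 - 261)*(484 - 35) = -9 - 518*449 = -9 - 232582 = -232591)
W(u, n) = -232500 (W(u, n) = -232591 + 91 = -232500)
X - W(83, 1581) = -207416 - 1*(-232500) = -207416 + 232500 = 25084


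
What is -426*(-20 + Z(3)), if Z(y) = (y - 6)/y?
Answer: 8946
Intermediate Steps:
Z(y) = (-6 + y)/y
-426*(-20 + Z(3)) = -426*(-20 + (-6 + 3)/3) = -426*(-20 + (⅓)*(-3)) = -426*(-20 - 1) = -426*(-21) = 8946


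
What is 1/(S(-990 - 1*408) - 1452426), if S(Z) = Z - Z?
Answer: -1/1452426 ≈ -6.8850e-7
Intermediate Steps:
S(Z) = 0
1/(S(-990 - 1*408) - 1452426) = 1/(0 - 1452426) = 1/(-1452426) = -1/1452426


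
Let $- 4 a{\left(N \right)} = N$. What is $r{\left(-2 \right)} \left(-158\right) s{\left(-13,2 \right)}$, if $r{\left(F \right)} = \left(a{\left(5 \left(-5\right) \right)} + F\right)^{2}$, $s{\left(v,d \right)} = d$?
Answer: $- \frac{22831}{4} \approx -5707.8$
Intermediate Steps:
$a{\left(N \right)} = - \frac{N}{4}$
$r{\left(F \right)} = \left(\frac{25}{4} + F\right)^{2}$ ($r{\left(F \right)} = \left(- \frac{5 \left(-5\right)}{4} + F\right)^{2} = \left(\left(- \frac{1}{4}\right) \left(-25\right) + F\right)^{2} = \left(\frac{25}{4} + F\right)^{2}$)
$r{\left(-2 \right)} \left(-158\right) s{\left(-13,2 \right)} = \frac{\left(25 + 4 \left(-2\right)\right)^{2}}{16} \left(-158\right) 2 = \frac{\left(25 - 8\right)^{2}}{16} \left(-158\right) 2 = \frac{17^{2}}{16} \left(-158\right) 2 = \frac{1}{16} \cdot 289 \left(-158\right) 2 = \frac{289}{16} \left(-158\right) 2 = \left(- \frac{22831}{8}\right) 2 = - \frac{22831}{4}$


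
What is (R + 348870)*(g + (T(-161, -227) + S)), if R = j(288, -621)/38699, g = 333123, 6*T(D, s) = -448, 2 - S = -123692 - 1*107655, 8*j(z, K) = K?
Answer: 7619883275106977/38699 ≈ 1.9690e+11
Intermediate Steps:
j(z, K) = K/8
S = 231349 (S = 2 - (-123692 - 1*107655) = 2 - (-123692 - 107655) = 2 - 1*(-231347) = 2 + 231347 = 231349)
T(D, s) = -224/3 (T(D, s) = (⅙)*(-448) = -224/3)
R = -621/309592 (R = ((⅛)*(-621))/38699 = -621/8*1/38699 = -621/309592 ≈ -0.0020059)
(R + 348870)*(g + (T(-161, -227) + S)) = (-621/309592 + 348870)*(333123 + (-224/3 + 231349)) = 108007360419*(333123 + 693823/3)/309592 = (108007360419/309592)*(1693192/3) = 7619883275106977/38699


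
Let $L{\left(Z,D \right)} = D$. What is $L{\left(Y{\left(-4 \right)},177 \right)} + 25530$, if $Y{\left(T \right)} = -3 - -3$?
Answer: $25707$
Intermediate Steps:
$Y{\left(T \right)} = 0$ ($Y{\left(T \right)} = -3 + 3 = 0$)
$L{\left(Y{\left(-4 \right)},177 \right)} + 25530 = 177 + 25530 = 25707$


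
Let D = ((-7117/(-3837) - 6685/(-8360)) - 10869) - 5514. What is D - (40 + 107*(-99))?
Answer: -37385125427/6415464 ≈ -5827.3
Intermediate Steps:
D = -105087517019/6415464 (D = ((-7117*(-1/3837) - 6685*(-1/8360)) - 10869) - 5514 = ((7117/3837 + 1337/1672) - 10869) - 5514 = (17029693/6415464 - 10869) - 5514 = -69712648523/6415464 - 5514 = -105087517019/6415464 ≈ -16380.)
D - (40 + 107*(-99)) = -105087517019/6415464 - (40 + 107*(-99)) = -105087517019/6415464 - (40 - 10593) = -105087517019/6415464 - 1*(-10553) = -105087517019/6415464 + 10553 = -37385125427/6415464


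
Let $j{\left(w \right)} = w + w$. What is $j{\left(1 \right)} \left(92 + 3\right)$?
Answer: $190$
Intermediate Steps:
$j{\left(w \right)} = 2 w$
$j{\left(1 \right)} \left(92 + 3\right) = 2 \cdot 1 \left(92 + 3\right) = 2 \cdot 95 = 190$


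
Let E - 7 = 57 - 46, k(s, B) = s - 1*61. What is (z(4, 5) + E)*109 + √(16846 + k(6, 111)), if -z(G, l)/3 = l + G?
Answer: -981 + √16791 ≈ -851.42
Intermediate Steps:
k(s, B) = -61 + s (k(s, B) = s - 61 = -61 + s)
z(G, l) = -3*G - 3*l (z(G, l) = -3*(l + G) = -3*(G + l) = -3*G - 3*l)
E = 18 (E = 7 + (57 - 46) = 7 + 11 = 18)
(z(4, 5) + E)*109 + √(16846 + k(6, 111)) = ((-3*4 - 3*5) + 18)*109 + √(16846 + (-61 + 6)) = ((-12 - 15) + 18)*109 + √(16846 - 55) = (-27 + 18)*109 + √16791 = -9*109 + √16791 = -981 + √16791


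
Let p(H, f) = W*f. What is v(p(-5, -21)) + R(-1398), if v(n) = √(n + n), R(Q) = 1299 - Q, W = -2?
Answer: 2697 + 2*√21 ≈ 2706.2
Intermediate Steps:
p(H, f) = -2*f
v(n) = √2*√n (v(n) = √(2*n) = √2*√n)
v(p(-5, -21)) + R(-1398) = √2*√(-2*(-21)) + (1299 - 1*(-1398)) = √2*√42 + (1299 + 1398) = 2*√21 + 2697 = 2697 + 2*√21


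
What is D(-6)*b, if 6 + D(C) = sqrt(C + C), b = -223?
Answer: 1338 - 446*I*sqrt(3) ≈ 1338.0 - 772.5*I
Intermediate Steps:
D(C) = -6 + sqrt(2)*sqrt(C) (D(C) = -6 + sqrt(C + C) = -6 + sqrt(2*C) = -6 + sqrt(2)*sqrt(C))
D(-6)*b = (-6 + sqrt(2)*sqrt(-6))*(-223) = (-6 + sqrt(2)*(I*sqrt(6)))*(-223) = (-6 + 2*I*sqrt(3))*(-223) = 1338 - 446*I*sqrt(3)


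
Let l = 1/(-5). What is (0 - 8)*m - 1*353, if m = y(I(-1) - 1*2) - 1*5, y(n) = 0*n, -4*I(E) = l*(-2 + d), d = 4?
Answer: -313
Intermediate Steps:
l = -1/5 ≈ -0.20000
I(E) = 1/10 (I(E) = -(-1)*(-2 + 4)/20 = -(-1)*2/20 = -1/4*(-2/5) = 1/10)
y(n) = 0
m = -5 (m = 0 - 1*5 = 0 - 5 = -5)
(0 - 8)*m - 1*353 = (0 - 8)*(-5) - 1*353 = -8*(-5) - 353 = 40 - 353 = -313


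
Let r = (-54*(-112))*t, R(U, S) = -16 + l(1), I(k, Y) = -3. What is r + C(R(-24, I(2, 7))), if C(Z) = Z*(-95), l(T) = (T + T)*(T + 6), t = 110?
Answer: 665470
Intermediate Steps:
l(T) = 2*T*(6 + T) (l(T) = (2*T)*(6 + T) = 2*T*(6 + T))
R(U, S) = -2 (R(U, S) = -16 + 2*1*(6 + 1) = -16 + 2*1*7 = -16 + 14 = -2)
r = 665280 (r = -54*(-112)*110 = 6048*110 = 665280)
C(Z) = -95*Z
r + C(R(-24, I(2, 7))) = 665280 - 95*(-2) = 665280 + 190 = 665470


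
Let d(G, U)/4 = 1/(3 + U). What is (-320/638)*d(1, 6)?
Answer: -640/2871 ≈ -0.22292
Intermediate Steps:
d(G, U) = 4/(3 + U)
(-320/638)*d(1, 6) = (-320/638)*(4/(3 + 6)) = (-320*1/638)*(4/9) = -640/(319*9) = -160/319*4/9 = -640/2871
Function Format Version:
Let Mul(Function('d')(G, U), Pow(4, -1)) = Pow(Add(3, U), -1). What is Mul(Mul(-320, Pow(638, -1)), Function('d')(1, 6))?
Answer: Rational(-640, 2871) ≈ -0.22292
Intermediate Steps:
Function('d')(G, U) = Mul(4, Pow(Add(3, U), -1))
Mul(Mul(-320, Pow(638, -1)), Function('d')(1, 6)) = Mul(Mul(-320, Pow(638, -1)), Mul(4, Pow(Add(3, 6), -1))) = Mul(Mul(-320, Rational(1, 638)), Mul(4, Pow(9, -1))) = Mul(Rational(-160, 319), Mul(4, Rational(1, 9))) = Mul(Rational(-160, 319), Rational(4, 9)) = Rational(-640, 2871)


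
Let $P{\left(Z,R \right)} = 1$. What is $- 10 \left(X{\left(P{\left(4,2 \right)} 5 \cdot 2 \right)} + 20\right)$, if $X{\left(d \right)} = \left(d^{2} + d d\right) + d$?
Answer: $-2300$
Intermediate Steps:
$X{\left(d \right)} = d + 2 d^{2}$ ($X{\left(d \right)} = \left(d^{2} + d^{2}\right) + d = 2 d^{2} + d = d + 2 d^{2}$)
$- 10 \left(X{\left(P{\left(4,2 \right)} 5 \cdot 2 \right)} + 20\right) = - 10 \left(1 \cdot 5 \cdot 2 \left(1 + 2 \cdot 1 \cdot 5 \cdot 2\right) + 20\right) = - 10 \left(5 \cdot 2 \left(1 + 2 \cdot 5 \cdot 2\right) + 20\right) = - 10 \left(10 \left(1 + 2 \cdot 10\right) + 20\right) = - 10 \left(10 \left(1 + 20\right) + 20\right) = - 10 \left(10 \cdot 21 + 20\right) = - 10 \left(210 + 20\right) = \left(-10\right) 230 = -2300$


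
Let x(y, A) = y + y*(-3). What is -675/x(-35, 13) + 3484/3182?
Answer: -190397/22274 ≈ -8.5479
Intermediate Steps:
x(y, A) = -2*y (x(y, A) = y - 3*y = -2*y)
-675/x(-35, 13) + 3484/3182 = -675/((-2*(-35))) + 3484/3182 = -675/70 + 3484*(1/3182) = -675*1/70 + 1742/1591 = -135/14 + 1742/1591 = -190397/22274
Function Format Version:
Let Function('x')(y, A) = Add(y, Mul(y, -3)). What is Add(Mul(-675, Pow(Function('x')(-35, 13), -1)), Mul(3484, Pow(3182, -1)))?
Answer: Rational(-190397, 22274) ≈ -8.5479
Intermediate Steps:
Function('x')(y, A) = Mul(-2, y) (Function('x')(y, A) = Add(y, Mul(-3, y)) = Mul(-2, y))
Add(Mul(-675, Pow(Function('x')(-35, 13), -1)), Mul(3484, Pow(3182, -1))) = Add(Mul(-675, Pow(Mul(-2, -35), -1)), Mul(3484, Pow(3182, -1))) = Add(Mul(-675, Pow(70, -1)), Mul(3484, Rational(1, 3182))) = Add(Mul(-675, Rational(1, 70)), Rational(1742, 1591)) = Add(Rational(-135, 14), Rational(1742, 1591)) = Rational(-190397, 22274)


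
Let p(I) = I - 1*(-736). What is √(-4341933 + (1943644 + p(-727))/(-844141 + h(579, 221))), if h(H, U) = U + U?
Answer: 2*I*√772677783668865045/843699 ≈ 2083.7*I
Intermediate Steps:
p(I) = 736 + I (p(I) = I + 736 = 736 + I)
h(H, U) = 2*U
√(-4341933 + (1943644 + p(-727))/(-844141 + h(579, 221))) = √(-4341933 + (1943644 + (736 - 727))/(-844141 + 2*221)) = √(-4341933 + (1943644 + 9)/(-844141 + 442)) = √(-4341933 + 1943653/(-843699)) = √(-4341933 + 1943653*(-1/843699)) = √(-4341933 - 1943653/843699) = √(-3663286473820/843699) = 2*I*√772677783668865045/843699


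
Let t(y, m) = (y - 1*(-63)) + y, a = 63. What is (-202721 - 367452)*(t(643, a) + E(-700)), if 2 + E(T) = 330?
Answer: -956180121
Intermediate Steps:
E(T) = 328 (E(T) = -2 + 330 = 328)
t(y, m) = 63 + 2*y (t(y, m) = (y + 63) + y = (63 + y) + y = 63 + 2*y)
(-202721 - 367452)*(t(643, a) + E(-700)) = (-202721 - 367452)*((63 + 2*643) + 328) = -570173*((63 + 1286) + 328) = -570173*(1349 + 328) = -570173*1677 = -956180121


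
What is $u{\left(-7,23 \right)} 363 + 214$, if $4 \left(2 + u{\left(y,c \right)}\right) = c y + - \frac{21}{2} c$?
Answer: $- \frac{296311}{8} \approx -37039.0$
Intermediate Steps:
$u{\left(y,c \right)} = -2 - \frac{21 c}{8} + \frac{c y}{4}$ ($u{\left(y,c \right)} = -2 + \frac{c y + - \frac{21}{2} c}{4} = -2 + \frac{c y + \left(-21\right) \frac{1}{2} c}{4} = -2 + \frac{c y - \frac{21 c}{2}}{4} = -2 + \frac{- \frac{21 c}{2} + c y}{4} = -2 + \left(- \frac{21 c}{8} + \frac{c y}{4}\right) = -2 - \frac{21 c}{8} + \frac{c y}{4}$)
$u{\left(-7,23 \right)} 363 + 214 = \left(-2 - \frac{483}{8} + \frac{1}{4} \cdot 23 \left(-7\right)\right) 363 + 214 = \left(-2 - \frac{483}{8} - \frac{161}{4}\right) 363 + 214 = \left(- \frac{821}{8}\right) 363 + 214 = - \frac{298023}{8} + 214 = - \frac{296311}{8}$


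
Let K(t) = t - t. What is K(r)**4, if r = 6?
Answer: 0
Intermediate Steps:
K(t) = 0
K(r)**4 = 0**4 = 0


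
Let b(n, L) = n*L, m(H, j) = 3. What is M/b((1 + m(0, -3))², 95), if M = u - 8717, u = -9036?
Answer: -17753/1520 ≈ -11.680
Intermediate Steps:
M = -17753 (M = -9036 - 8717 = -17753)
b(n, L) = L*n
M/b((1 + m(0, -3))², 95) = -17753*1/(95*(1 + 3)²) = -17753/(95*4²) = -17753/(95*16) = -17753/1520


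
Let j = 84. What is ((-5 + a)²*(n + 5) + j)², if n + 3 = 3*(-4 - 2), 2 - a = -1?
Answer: 400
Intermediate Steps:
a = 3 (a = 2 - 1*(-1) = 2 + 1 = 3)
n = -21 (n = -3 + 3*(-4 - 2) = -3 + 3*(-6) = -3 - 18 = -21)
((-5 + a)²*(n + 5) + j)² = ((-5 + 3)²*(-21 + 5) + 84)² = ((-2)²*(-16) + 84)² = (4*(-16) + 84)² = (-64 + 84)² = 20² = 400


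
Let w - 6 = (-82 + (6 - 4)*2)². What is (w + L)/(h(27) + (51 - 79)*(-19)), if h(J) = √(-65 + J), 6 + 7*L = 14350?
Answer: 113948/7449 - 28487*I*√38/990717 ≈ 15.297 - 0.17725*I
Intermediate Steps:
L = 14344/7 (L = -6/7 + (⅐)*14350 = -6/7 + 2050 = 14344/7 ≈ 2049.1)
w = 6090 (w = 6 + (-82 + (6 - 4)*2)² = 6 + (-82 + 2*2)² = 6 + (-82 + 4)² = 6 + (-78)² = 6 + 6084 = 6090)
(w + L)/(h(27) + (51 - 79)*(-19)) = (6090 + 14344/7)/(√(-65 + 27) + (51 - 79)*(-19)) = 56974/(7*(√(-38) - 28*(-19))) = 56974/(7*(I*√38 + 532)) = 56974/(7*(532 + I*√38))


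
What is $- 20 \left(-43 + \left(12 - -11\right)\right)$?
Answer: $400$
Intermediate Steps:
$- 20 \left(-43 + \left(12 - -11\right)\right) = - 20 \left(-43 + \left(12 + 11\right)\right) = - 20 \left(-43 + 23\right) = \left(-20\right) \left(-20\right) = 400$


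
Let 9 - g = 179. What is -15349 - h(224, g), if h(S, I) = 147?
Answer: -15496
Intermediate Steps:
g = -170 (g = 9 - 1*179 = 9 - 179 = -170)
-15349 - h(224, g) = -15349 - 1*147 = -15349 - 147 = -15496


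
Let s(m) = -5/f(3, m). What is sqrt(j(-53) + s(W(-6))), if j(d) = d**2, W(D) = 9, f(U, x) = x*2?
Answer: sqrt(101114)/6 ≈ 52.997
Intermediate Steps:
f(U, x) = 2*x
s(m) = -5/(2*m) (s(m) = -5*1/(2*m) = -5/(2*m))
sqrt(j(-53) + s(W(-6))) = sqrt((-53)**2 - 5/2/9) = sqrt(2809 - 5/2*1/9) = sqrt(2809 - 5/18) = sqrt(50557/18) = sqrt(101114)/6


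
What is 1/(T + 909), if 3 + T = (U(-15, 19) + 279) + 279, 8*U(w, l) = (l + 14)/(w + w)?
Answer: 80/117109 ≈ 0.00068312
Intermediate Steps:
U(w, l) = (14 + l)/(16*w) (U(w, l) = ((l + 14)/(w + w))/8 = ((14 + l)/((2*w)))/8 = ((14 + l)*(1/(2*w)))/8 = ((14 + l)/(2*w))/8 = (14 + l)/(16*w))
T = 44389/80 (T = -3 + (((1/16)*(14 + 19)/(-15) + 279) + 279) = -3 + (((1/16)*(-1/15)*33 + 279) + 279) = -3 + ((-11/80 + 279) + 279) = -3 + (22309/80 + 279) = -3 + 44629/80 = 44389/80 ≈ 554.86)
1/(T + 909) = 1/(44389/80 + 909) = 1/(117109/80) = 80/117109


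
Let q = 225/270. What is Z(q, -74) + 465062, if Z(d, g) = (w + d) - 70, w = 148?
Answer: 2790845/6 ≈ 4.6514e+5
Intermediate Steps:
q = 5/6 (q = 225*(1/270) = 5/6 ≈ 0.83333)
Z(d, g) = 78 + d (Z(d, g) = (148 + d) - 70 = 78 + d)
Z(q, -74) + 465062 = (78 + 5/6) + 465062 = 473/6 + 465062 = 2790845/6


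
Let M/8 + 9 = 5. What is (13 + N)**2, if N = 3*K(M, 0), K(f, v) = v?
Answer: 169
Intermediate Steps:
M = -32 (M = -72 + 8*5 = -72 + 40 = -32)
N = 0 (N = 3*0 = 0)
(13 + N)**2 = (13 + 0)**2 = 13**2 = 169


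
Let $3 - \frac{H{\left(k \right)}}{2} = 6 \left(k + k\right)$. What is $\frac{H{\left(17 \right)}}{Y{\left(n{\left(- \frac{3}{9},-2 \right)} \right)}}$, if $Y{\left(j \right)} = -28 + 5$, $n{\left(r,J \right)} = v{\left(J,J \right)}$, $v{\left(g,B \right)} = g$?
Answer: $\frac{402}{23} \approx 17.478$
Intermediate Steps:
$n{\left(r,J \right)} = J$
$Y{\left(j \right)} = -23$
$H{\left(k \right)} = 6 - 24 k$ ($H{\left(k \right)} = 6 - 2 \cdot 6 \left(k + k\right) = 6 - 2 \cdot 6 \cdot 2 k = 6 - 2 \cdot 12 k = 6 - 24 k$)
$\frac{H{\left(17 \right)}}{Y{\left(n{\left(- \frac{3}{9},-2 \right)} \right)}} = \frac{6 - 408}{-23} = \left(6 - 408\right) \left(- \frac{1}{23}\right) = \left(-402\right) \left(- \frac{1}{23}\right) = \frac{402}{23}$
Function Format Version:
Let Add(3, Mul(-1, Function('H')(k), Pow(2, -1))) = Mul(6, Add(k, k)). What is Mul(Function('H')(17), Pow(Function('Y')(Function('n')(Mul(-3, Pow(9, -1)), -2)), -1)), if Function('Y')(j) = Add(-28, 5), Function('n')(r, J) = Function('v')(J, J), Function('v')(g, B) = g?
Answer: Rational(402, 23) ≈ 17.478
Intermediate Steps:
Function('n')(r, J) = J
Function('Y')(j) = -23
Function('H')(k) = Add(6, Mul(-24, k)) (Function('H')(k) = Add(6, Mul(-2, Mul(6, Add(k, k)))) = Add(6, Mul(-2, Mul(6, Mul(2, k)))) = Add(6, Mul(-2, Mul(12, k))) = Add(6, Mul(-24, k)))
Mul(Function('H')(17), Pow(Function('Y')(Function('n')(Mul(-3, Pow(9, -1)), -2)), -1)) = Mul(Add(6, Mul(-24, 17)), Pow(-23, -1)) = Mul(Add(6, -408), Rational(-1, 23)) = Mul(-402, Rational(-1, 23)) = Rational(402, 23)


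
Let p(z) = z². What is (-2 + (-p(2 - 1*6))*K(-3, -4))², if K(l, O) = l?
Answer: 2116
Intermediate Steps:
(-2 + (-p(2 - 1*6))*K(-3, -4))² = (-2 - (2 - 1*6)²*(-3))² = (-2 - (2 - 6)²*(-3))² = (-2 - 1*(-4)²*(-3))² = (-2 - 1*16*(-3))² = (-2 - 16*(-3))² = (-2 + 48)² = 46² = 2116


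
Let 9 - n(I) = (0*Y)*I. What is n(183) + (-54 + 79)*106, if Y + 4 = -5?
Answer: 2659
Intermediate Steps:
Y = -9 (Y = -4 - 5 = -9)
n(I) = 9 (n(I) = 9 - 0*(-9)*I = 9 - 0*I = 9 - 1*0 = 9 + 0 = 9)
n(183) + (-54 + 79)*106 = 9 + (-54 + 79)*106 = 9 + 25*106 = 9 + 2650 = 2659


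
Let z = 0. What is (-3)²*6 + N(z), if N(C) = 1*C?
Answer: 54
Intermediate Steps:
N(C) = C
(-3)²*6 + N(z) = (-3)²*6 + 0 = 9*6 + 0 = 54 + 0 = 54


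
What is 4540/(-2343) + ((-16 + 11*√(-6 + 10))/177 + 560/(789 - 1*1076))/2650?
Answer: -14556927917/7509725025 ≈ -1.9384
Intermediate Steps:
4540/(-2343) + ((-16 + 11*√(-6 + 10))/177 + 560/(789 - 1*1076))/2650 = 4540*(-1/2343) + ((-16 + 11*√4)*(1/177) + 560/(789 - 1076))*(1/2650) = -4540/2343 + ((-16 + 11*2)*(1/177) + 560/(-287))*(1/2650) = -4540/2343 + ((-16 + 22)*(1/177) + 560*(-1/287))*(1/2650) = -4540/2343 + (6*(1/177) - 80/41)*(1/2650) = -4540/2343 + (2/59 - 80/41)*(1/2650) = -4540/2343 - 4638/2419*1/2650 = -4540/2343 - 2319/3205175 = -14556927917/7509725025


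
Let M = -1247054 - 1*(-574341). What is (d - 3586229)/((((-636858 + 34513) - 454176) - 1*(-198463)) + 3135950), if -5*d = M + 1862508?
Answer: -956047/569473 ≈ -1.6788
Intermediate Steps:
M = -672713 (M = -1247054 + 574341 = -672713)
d = -237959 (d = -(-672713 + 1862508)/5 = -⅕*1189795 = -237959)
(d - 3586229)/((((-636858 + 34513) - 454176) - 1*(-198463)) + 3135950) = (-237959 - 3586229)/((((-636858 + 34513) - 454176) - 1*(-198463)) + 3135950) = -3824188/(((-602345 - 454176) + 198463) + 3135950) = -3824188/((-1056521 + 198463) + 3135950) = -3824188/(-858058 + 3135950) = -3824188/2277892 = -3824188*1/2277892 = -956047/569473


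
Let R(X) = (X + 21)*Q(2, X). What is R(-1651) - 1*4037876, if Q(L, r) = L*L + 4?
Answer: -4050916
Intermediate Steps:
Q(L, r) = 4 + L² (Q(L, r) = L² + 4 = 4 + L²)
R(X) = 168 + 8*X (R(X) = (X + 21)*(4 + 2²) = (21 + X)*(4 + 4) = (21 + X)*8 = 168 + 8*X)
R(-1651) - 1*4037876 = (168 + 8*(-1651)) - 1*4037876 = (168 - 13208) - 4037876 = -13040 - 4037876 = -4050916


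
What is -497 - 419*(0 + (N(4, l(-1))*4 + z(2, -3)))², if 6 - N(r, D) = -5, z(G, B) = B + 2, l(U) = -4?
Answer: -775228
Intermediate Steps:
z(G, B) = 2 + B
N(r, D) = 11 (N(r, D) = 6 - 1*(-5) = 6 + 5 = 11)
-497 - 419*(0 + (N(4, l(-1))*4 + z(2, -3)))² = -497 - 419*(0 + (11*4 + (2 - 3)))² = -497 - 419*(0 + (44 - 1))² = -497 - 419*(0 + 43)² = -497 - 419*43² = -497 - 419*1849 = -497 - 774731 = -775228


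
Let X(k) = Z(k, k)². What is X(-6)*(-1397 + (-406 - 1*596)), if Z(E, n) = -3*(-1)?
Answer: -21591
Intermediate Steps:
Z(E, n) = 3
X(k) = 9 (X(k) = 3² = 9)
X(-6)*(-1397 + (-406 - 1*596)) = 9*(-1397 + (-406 - 1*596)) = 9*(-1397 + (-406 - 596)) = 9*(-1397 - 1002) = 9*(-2399) = -21591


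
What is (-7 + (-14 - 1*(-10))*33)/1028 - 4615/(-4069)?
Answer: 321433/321764 ≈ 0.99897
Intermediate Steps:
(-7 + (-14 - 1*(-10))*33)/1028 - 4615/(-4069) = (-7 + (-14 + 10)*33)*(1/1028) - 4615*(-1/4069) = (-7 - 4*33)*(1/1028) + 355/313 = (-7 - 132)*(1/1028) + 355/313 = -139*1/1028 + 355/313 = -139/1028 + 355/313 = 321433/321764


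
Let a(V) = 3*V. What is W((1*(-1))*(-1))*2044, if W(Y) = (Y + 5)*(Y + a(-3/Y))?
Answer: -98112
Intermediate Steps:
W(Y) = (5 + Y)*(Y - 9/Y) (W(Y) = (Y + 5)*(Y + 3*(-3/Y)) = (5 + Y)*(Y - 9/Y))
W((1*(-1))*(-1))*2044 = (-9 + ((1*(-1))*(-1))**2 - 45/1 + 5*((1*(-1))*(-1)))*2044 = (-9 + (-1*(-1))**2 - 45/((-1*(-1))) + 5*(-1*(-1)))*2044 = (-9 + 1**2 - 45/1 + 5*1)*2044 = (-9 + 1 - 45*1 + 5)*2044 = (-9 + 1 - 45 + 5)*2044 = -48*2044 = -98112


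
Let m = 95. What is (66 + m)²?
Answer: 25921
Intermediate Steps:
(66 + m)² = (66 + 95)² = 161² = 25921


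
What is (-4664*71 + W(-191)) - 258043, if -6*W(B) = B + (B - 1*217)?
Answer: -3534523/6 ≈ -5.8909e+5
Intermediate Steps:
W(B) = 217/6 - B/3 (W(B) = -(B + (B - 1*217))/6 = -(B + (B - 217))/6 = -(B + (-217 + B))/6 = -(-217 + 2*B)/6 = 217/6 - B/3)
(-4664*71 + W(-191)) - 258043 = (-4664*71 + (217/6 - ⅓*(-191))) - 258043 = (-331144 + (217/6 + 191/3)) - 258043 = (-331144 + 599/6) - 258043 = -1986265/6 - 258043 = -3534523/6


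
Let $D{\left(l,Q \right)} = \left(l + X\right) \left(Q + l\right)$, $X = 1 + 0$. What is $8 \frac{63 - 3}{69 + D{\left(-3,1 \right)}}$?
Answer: $\frac{480}{73} \approx 6.5753$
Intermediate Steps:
$X = 1$
$D{\left(l,Q \right)} = \left(1 + l\right) \left(Q + l\right)$ ($D{\left(l,Q \right)} = \left(l + 1\right) \left(Q + l\right) = \left(1 + l\right) \left(Q + l\right)$)
$8 \frac{63 - 3}{69 + D{\left(-3,1 \right)}} = 8 \frac{63 - 3}{69 + \left(1 - 3 + \left(-3\right)^{2} + 1 \left(-3\right)\right)} = 8 \frac{60}{69 + \left(1 - 3 + 9 - 3\right)} = 8 \frac{60}{69 + 4} = 8 \cdot \frac{60}{73} = \frac{480}{73}$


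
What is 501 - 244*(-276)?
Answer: 67845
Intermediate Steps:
501 - 244*(-276) = 501 + 67344 = 67845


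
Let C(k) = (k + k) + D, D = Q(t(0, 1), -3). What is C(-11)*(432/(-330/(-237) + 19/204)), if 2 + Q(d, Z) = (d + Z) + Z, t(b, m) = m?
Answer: -201901248/23941 ≈ -8433.3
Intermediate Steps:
Q(d, Z) = -2 + d + 2*Z (Q(d, Z) = -2 + ((d + Z) + Z) = -2 + ((Z + d) + Z) = -2 + (d + 2*Z) = -2 + d + 2*Z)
D = -7 (D = -2 + 1 + 2*(-3) = -2 + 1 - 6 = -7)
C(k) = -7 + 2*k (C(k) = (k + k) - 7 = 2*k - 7 = -7 + 2*k)
C(-11)*(432/(-330/(-237) + 19/204)) = (-7 + 2*(-11))*(432/(-330/(-237) + 19/204)) = (-7 - 22)*(432/(-330*(-1/237) + 19*(1/204))) = -12528/(110/79 + 19/204) = -12528/23941/16116 = -12528*16116/23941 = -29*6962112/23941 = -201901248/23941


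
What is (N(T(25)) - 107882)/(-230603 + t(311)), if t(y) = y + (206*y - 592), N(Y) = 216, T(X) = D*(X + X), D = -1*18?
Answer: 53833/83409 ≈ 0.64541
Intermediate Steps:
D = -18
T(X) = -36*X (T(X) = -18*(X + X) = -36*X)
t(y) = -592 + 207*y (t(y) = y + (-592 + 206*y) = -592 + 207*y)
(N(T(25)) - 107882)/(-230603 + t(311)) = (216 - 107882)/(-230603 + (-592 + 207*311)) = -107666/(-230603 + (-592 + 64377)) = -107666/(-230603 + 63785) = -107666/(-166818) = -107666*(-1/166818) = 53833/83409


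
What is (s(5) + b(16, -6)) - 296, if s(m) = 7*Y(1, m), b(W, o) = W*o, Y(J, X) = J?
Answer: -385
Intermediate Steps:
s(m) = 7 (s(m) = 7*1 = 7)
(s(5) + b(16, -6)) - 296 = (7 + 16*(-6)) - 296 = (7 - 96) - 296 = -89 - 296 = -385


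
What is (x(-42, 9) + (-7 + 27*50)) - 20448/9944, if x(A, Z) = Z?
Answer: 1677980/1243 ≈ 1349.9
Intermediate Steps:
(x(-42, 9) + (-7 + 27*50)) - 20448/9944 = (9 + (-7 + 27*50)) - 20448/9944 = (9 + (-7 + 1350)) - 20448*1/9944 = (9 + 1343) - 2556/1243 = 1352 - 2556/1243 = 1677980/1243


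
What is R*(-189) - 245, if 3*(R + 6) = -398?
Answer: 25963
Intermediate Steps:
R = -416/3 (R = -6 + (⅓)*(-398) = -6 - 398/3 = -416/3 ≈ -138.67)
R*(-189) - 245 = -416/3*(-189) - 245 = 26208 - 245 = 25963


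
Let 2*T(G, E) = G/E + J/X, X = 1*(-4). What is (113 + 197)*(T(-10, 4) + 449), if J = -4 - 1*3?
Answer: 556295/4 ≈ 1.3907e+5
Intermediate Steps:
J = -7 (J = -4 - 3 = -7)
X = -4
T(G, E) = 7/8 + G/(2*E) (T(G, E) = (G/E - 7/(-4))/2 = (G/E - 7*(-¼))/2 = (G/E + 7/4)/2 = (7/4 + G/E)/2 = 7/8 + G/(2*E))
(113 + 197)*(T(-10, 4) + 449) = (113 + 197)*((7/8 + (½)*(-10)/4) + 449) = 310*((7/8 + (½)*(-10)*(¼)) + 449) = 310*((7/8 - 5/4) + 449) = 310*(-3/8 + 449) = 310*(3589/8) = 556295/4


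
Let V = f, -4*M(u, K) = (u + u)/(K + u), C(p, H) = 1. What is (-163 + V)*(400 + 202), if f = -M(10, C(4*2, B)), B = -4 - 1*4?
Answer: -1076376/11 ≈ -97852.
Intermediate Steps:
B = -8 (B = -4 - 4 = -8)
M(u, K) = -u/(2*(K + u)) (M(u, K) = -(u + u)/(4*(K + u)) = -2*u/(4*(K + u)) = -u/(2*(K + u)))
f = 5/11 (f = -(-1)*10/(2*1 + 2*10) = -(-1)*10/(2 + 20) = -(-1)*10/22 = -1*(-5/11) = 5/11 ≈ 0.45455)
V = 5/11 ≈ 0.45455
(-163 + V)*(400 + 202) = (-163 + 5/11)*(400 + 202) = -1788/11*602 = -1076376/11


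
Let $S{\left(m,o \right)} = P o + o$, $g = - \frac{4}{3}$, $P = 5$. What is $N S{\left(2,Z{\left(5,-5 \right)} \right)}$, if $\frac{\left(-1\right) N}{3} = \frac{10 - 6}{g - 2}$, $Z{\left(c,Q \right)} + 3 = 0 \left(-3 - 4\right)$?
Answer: $- \frac{324}{5} \approx -64.8$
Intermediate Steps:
$Z{\left(c,Q \right)} = -3$ ($Z{\left(c,Q \right)} = -3 + 0 \left(-3 - 4\right) = -3 + 0 \left(-7\right) = -3 + 0 = -3$)
$g = - \frac{4}{3}$ ($g = \left(-4\right) \frac{1}{3} = - \frac{4}{3} \approx -1.3333$)
$S{\left(m,o \right)} = 6 o$ ($S{\left(m,o \right)} = 5 o + o = 6 o$)
$N = \frac{18}{5}$ ($N = - 3 \frac{10 - 6}{- \frac{4}{3} - 2} = - 3 \frac{4}{- \frac{10}{3}} = - 3 \cdot 4 \left(- \frac{3}{10}\right) = \left(-3\right) \left(- \frac{6}{5}\right) = \frac{18}{5} \approx 3.6$)
$N S{\left(2,Z{\left(5,-5 \right)} \right)} = \frac{18 \cdot 6 \left(-3\right)}{5} = \frac{18}{5} \left(-18\right) = - \frac{324}{5}$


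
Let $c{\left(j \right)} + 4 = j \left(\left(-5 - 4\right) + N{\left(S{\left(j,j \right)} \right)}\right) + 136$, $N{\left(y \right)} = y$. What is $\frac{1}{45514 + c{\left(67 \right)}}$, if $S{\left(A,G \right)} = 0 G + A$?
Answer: $\frac{1}{49532} \approx 2.0189 \cdot 10^{-5}$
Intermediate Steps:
$S{\left(A,G \right)} = A$ ($S{\left(A,G \right)} = 0 + A = A$)
$c{\left(j \right)} = 132 + j \left(-9 + j\right)$ ($c{\left(j \right)} = -4 + \left(j \left(\left(-5 - 4\right) + j\right) + 136\right) = -4 + \left(j \left(-9 + j\right) + 136\right) = -4 + \left(136 + j \left(-9 + j\right)\right) = 132 + j \left(-9 + j\right)$)
$\frac{1}{45514 + c{\left(67 \right)}} = \frac{1}{45514 + \left(132 + 67^{2} - 603\right)} = \frac{1}{45514 + \left(132 + 4489 - 603\right)} = \frac{1}{45514 + 4018} = \frac{1}{49532}$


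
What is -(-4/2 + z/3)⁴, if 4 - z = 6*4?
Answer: -456976/81 ≈ -5641.7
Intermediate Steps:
z = -20 (z = 4 - 6*4 = 4 - 1*24 = 4 - 24 = -20)
-(-4/2 + z/3)⁴ = -(-4/2 - 20/3)⁴ = -(-4*½ - 20*⅓)⁴ = -(-2 - 20/3)⁴ = -(-26/3)⁴ = -1*456976/81 = -456976/81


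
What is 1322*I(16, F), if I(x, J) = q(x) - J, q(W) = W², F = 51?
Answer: 271010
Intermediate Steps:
I(x, J) = x² - J
1322*I(16, F) = 1322*(16² - 1*51) = 1322*(256 - 51) = 1322*205 = 271010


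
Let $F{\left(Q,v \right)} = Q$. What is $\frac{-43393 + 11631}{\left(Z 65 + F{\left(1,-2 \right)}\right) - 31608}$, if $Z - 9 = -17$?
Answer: $\frac{31762}{32127} \approx 0.98864$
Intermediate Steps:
$Z = -8$ ($Z = 9 - 17 = -8$)
$\frac{-43393 + 11631}{\left(Z 65 + F{\left(1,-2 \right)}\right) - 31608} = \frac{-43393 + 11631}{\left(\left(-8\right) 65 + 1\right) - 31608} = - \frac{31762}{\left(-520 + 1\right) - 31608} = - \frac{31762}{-519 - 31608} = - \frac{31762}{-32127} = \left(-31762\right) \left(- \frac{1}{32127}\right) = \frac{31762}{32127}$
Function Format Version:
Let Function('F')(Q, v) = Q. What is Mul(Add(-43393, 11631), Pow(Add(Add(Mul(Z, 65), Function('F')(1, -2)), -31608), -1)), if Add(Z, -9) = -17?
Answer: Rational(31762, 32127) ≈ 0.98864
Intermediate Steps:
Z = -8 (Z = Add(9, -17) = -8)
Mul(Add(-43393, 11631), Pow(Add(Add(Mul(Z, 65), Function('F')(1, -2)), -31608), -1)) = Mul(Add(-43393, 11631), Pow(Add(Add(Mul(-8, 65), 1), -31608), -1)) = Mul(-31762, Pow(Add(Add(-520, 1), -31608), -1)) = Mul(-31762, Pow(Add(-519, -31608), -1)) = Mul(-31762, Pow(-32127, -1)) = Mul(-31762, Rational(-1, 32127)) = Rational(31762, 32127)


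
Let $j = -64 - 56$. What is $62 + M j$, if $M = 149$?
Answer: $-17818$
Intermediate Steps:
$j = -120$ ($j = -64 - 56 = -120$)
$62 + M j = 62 + 149 \left(-120\right) = 62 - 17880 = -17818$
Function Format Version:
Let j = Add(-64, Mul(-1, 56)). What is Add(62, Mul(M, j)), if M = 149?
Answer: -17818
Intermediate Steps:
j = -120 (j = Add(-64, -56) = -120)
Add(62, Mul(M, j)) = Add(62, Mul(149, -120)) = Add(62, -17880) = -17818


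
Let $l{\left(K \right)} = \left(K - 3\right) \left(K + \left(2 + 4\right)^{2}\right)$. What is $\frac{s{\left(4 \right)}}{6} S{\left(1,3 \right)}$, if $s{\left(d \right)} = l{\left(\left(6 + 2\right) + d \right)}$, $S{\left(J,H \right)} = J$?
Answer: $72$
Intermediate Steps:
$l{\left(K \right)} = \left(-3 + K\right) \left(36 + K\right)$ ($l{\left(K \right)} = \left(-3 + K\right) \left(K + 6^{2}\right) = \left(-3 + K\right) \left(K + 36\right) = \left(-3 + K\right) \left(36 + K\right)$)
$s{\left(d \right)} = 156 + \left(8 + d\right)^{2} + 33 d$ ($s{\left(d \right)} = -108 + \left(\left(6 + 2\right) + d\right)^{2} + 33 \left(\left(6 + 2\right) + d\right) = -108 + \left(8 + d\right)^{2} + 33 \left(8 + d\right) = -108 + \left(8 + d\right)^{2} + \left(264 + 33 d\right) = 156 + \left(8 + d\right)^{2} + 33 d$)
$\frac{s{\left(4 \right)}}{6} S{\left(1,3 \right)} = \frac{220 + 4^{2} + 49 \cdot 4}{6} \cdot 1 = \left(220 + 16 + 196\right) \frac{1}{6} \cdot 1 = 432 \cdot \frac{1}{6} \cdot 1 = 72 \cdot 1 = 72$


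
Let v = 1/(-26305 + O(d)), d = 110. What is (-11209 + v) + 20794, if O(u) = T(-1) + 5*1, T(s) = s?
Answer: 252095084/26301 ≈ 9585.0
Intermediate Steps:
O(u) = 4 (O(u) = -1 + 5*1 = -1 + 5 = 4)
v = -1/26301 (v = 1/(-26305 + 4) = 1/(-26301) = -1/26301 ≈ -3.8021e-5)
(-11209 + v) + 20794 = (-11209 - 1/26301) + 20794 = -294807910/26301 + 20794 = 252095084/26301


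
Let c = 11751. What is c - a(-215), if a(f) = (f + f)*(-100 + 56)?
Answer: -7169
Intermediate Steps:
a(f) = -88*f (a(f) = (2*f)*(-44) = -88*f)
c - a(-215) = 11751 - (-88)*(-215) = 11751 - 1*18920 = 11751 - 18920 = -7169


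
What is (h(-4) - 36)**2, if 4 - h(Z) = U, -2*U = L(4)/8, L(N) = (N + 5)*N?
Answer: 14161/16 ≈ 885.06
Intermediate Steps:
L(N) = N*(5 + N) (L(N) = (5 + N)*N = N*(5 + N))
U = -9/4 (U = -4*(5 + 4)/(2*8) = -4*9/(2*8) = -18/8 = -1/2*9/2 = -9/4 ≈ -2.2500)
h(Z) = 25/4 (h(Z) = 4 - 1*(-9/4) = 4 + 9/4 = 25/4)
(h(-4) - 36)**2 = (25/4 - 36)**2 = (-119/4)**2 = 14161/16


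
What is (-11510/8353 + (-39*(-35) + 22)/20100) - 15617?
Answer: -2622240665489/167895300 ≈ -15618.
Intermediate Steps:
(-11510/8353 + (-39*(-35) + 22)/20100) - 15617 = (-11510*1/8353 + (1365 + 22)*(1/20100)) - 15617 = (-11510/8353 + 1387*(1/20100)) - 15617 = (-11510/8353 + 1387/20100) - 15617 = -219765389/167895300 - 15617 = -2622240665489/167895300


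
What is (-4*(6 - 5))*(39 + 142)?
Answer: -724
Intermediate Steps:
(-4*(6 - 5))*(39 + 142) = -4*1*181 = -4*181 = -724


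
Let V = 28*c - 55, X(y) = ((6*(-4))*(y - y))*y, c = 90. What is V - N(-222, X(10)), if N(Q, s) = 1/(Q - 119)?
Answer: 840566/341 ≈ 2465.0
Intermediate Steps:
X(y) = 0 (X(y) = (-24*0)*y = 0*y = 0)
N(Q, s) = 1/(-119 + Q)
V = 2465 (V = 28*90 - 55 = 2520 - 55 = 2465)
V - N(-222, X(10)) = 2465 - 1/(-119 - 222) = 2465 - 1/(-341) = 2465 - 1*(-1/341) = 2465 + 1/341 = 840566/341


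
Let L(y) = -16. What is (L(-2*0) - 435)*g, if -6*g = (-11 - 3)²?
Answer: 44198/3 ≈ 14733.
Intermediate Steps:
g = -98/3 (g = -(-11 - 3)²/6 = -⅙*(-14)² = -⅙*196 = -98/3 ≈ -32.667)
(L(-2*0) - 435)*g = (-16 - 435)*(-98/3) = -451*(-98/3) = 44198/3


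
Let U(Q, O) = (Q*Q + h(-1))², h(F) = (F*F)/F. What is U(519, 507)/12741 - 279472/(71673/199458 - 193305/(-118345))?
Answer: 31702942005867398176/5707770195975 ≈ 5.5544e+6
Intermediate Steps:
h(F) = F (h(F) = F²/F = F)
U(Q, O) = (-1 + Q²)² (U(Q, O) = (Q*Q - 1)² = (Q² - 1)² = (-1 + Q²)²)
U(519, 507)/12741 - 279472/(71673/199458 - 193305/(-118345)) = (-1 + 519²)²/12741 - 279472/(71673/199458 - 193305/(-118345)) = (-1 + 269361)²*(1/12741) - 279472/(71673*(1/199458) - 193305*(-1/118345)) = 269360²*(1/12741) - 279472/(3413/9498 + 38661/23669) = 72554809600*(1/12741) - 279472/447984475/224808162 = 72554809600/12741 - 279472*224808162/447984475 = 72554809600/12741 - 62827586650464/447984475 = 31702942005867398176/5707770195975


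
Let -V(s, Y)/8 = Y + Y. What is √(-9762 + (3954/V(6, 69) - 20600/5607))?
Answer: I*√288838928706202/171948 ≈ 98.84*I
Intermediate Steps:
V(s, Y) = -16*Y (V(s, Y) = -8*(Y + Y) = -16*Y)
√(-9762 + (3954/V(6, 69) - 20600/5607)) = √(-9762 + (3954/((-16*69)) - 20600/5607)) = √(-9762 + (3954/(-1104) - 20600*1/5607)) = √(-9762 + (3954*(-1/1104) - 20600/5607)) = √(-9762 + (-659/184 - 20600/5607)) = √(-9762 - 7485413/1031688) = √(-10078823669/1031688) = I*√288838928706202/171948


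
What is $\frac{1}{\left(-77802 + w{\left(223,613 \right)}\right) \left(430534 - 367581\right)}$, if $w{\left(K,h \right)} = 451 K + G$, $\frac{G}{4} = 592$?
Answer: $\frac{1}{1582575467} \approx 6.3188 \cdot 10^{-10}$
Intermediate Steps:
$G = 2368$ ($G = 4 \cdot 592 = 2368$)
$w{\left(K,h \right)} = 2368 + 451 K$ ($w{\left(K,h \right)} = 451 K + 2368 = 2368 + 451 K$)
$\frac{1}{\left(-77802 + w{\left(223,613 \right)}\right) \left(430534 - 367581\right)} = \frac{1}{\left(-77802 + \left(2368 + 451 \cdot 223\right)\right) \left(430534 - 367581\right)} = \frac{1}{\left(-77802 + \left(2368 + 100573\right)\right) 62953} = \frac{1}{\left(-77802 + 102941\right) 62953} = \frac{1}{25139 \cdot 62953} = \frac{1}{1582575467}$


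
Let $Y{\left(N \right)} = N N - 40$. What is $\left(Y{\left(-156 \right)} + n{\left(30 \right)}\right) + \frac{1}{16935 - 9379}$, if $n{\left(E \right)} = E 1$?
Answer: $\frac{183807257}{7556} \approx 24326.0$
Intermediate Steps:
$Y{\left(N \right)} = -40 + N^{2}$ ($Y{\left(N \right)} = N^{2} - 40 = -40 + N^{2}$)
$n{\left(E \right)} = E$
$\left(Y{\left(-156 \right)} + n{\left(30 \right)}\right) + \frac{1}{16935 - 9379} = \left(\left(-40 + \left(-156\right)^{2}\right) + 30\right) + \frac{1}{16935 - 9379} = \left(\left(-40 + 24336\right) + 30\right) + \frac{1}{7556} = \left(24296 + 30\right) + \frac{1}{7556} = 24326 + \frac{1}{7556} = \frac{183807257}{7556}$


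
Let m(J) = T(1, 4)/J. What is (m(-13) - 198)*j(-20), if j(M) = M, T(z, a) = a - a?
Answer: 3960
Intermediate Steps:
T(z, a) = 0
m(J) = 0 (m(J) = 0/J = 0)
(m(-13) - 198)*j(-20) = (0 - 198)*(-20) = -198*(-20) = 3960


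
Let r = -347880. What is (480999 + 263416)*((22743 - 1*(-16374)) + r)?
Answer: -229847808645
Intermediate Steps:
(480999 + 263416)*((22743 - 1*(-16374)) + r) = (480999 + 263416)*((22743 - 1*(-16374)) - 347880) = 744415*((22743 + 16374) - 347880) = 744415*(39117 - 347880) = 744415*(-308763) = -229847808645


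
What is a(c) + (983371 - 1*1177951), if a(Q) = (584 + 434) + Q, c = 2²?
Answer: -193558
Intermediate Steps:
c = 4
a(Q) = 1018 + Q
a(c) + (983371 - 1*1177951) = (1018 + 4) + (983371 - 1*1177951) = 1022 + (983371 - 1177951) = 1022 - 194580 = -193558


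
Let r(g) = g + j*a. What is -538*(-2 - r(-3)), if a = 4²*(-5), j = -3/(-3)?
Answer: -43578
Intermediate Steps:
j = 1 (j = -3*(-⅓) = 1)
a = -80 (a = 16*(-5) = -80)
r(g) = -80 + g (r(g) = g + 1*(-80) = g - 80 = -80 + g)
-538*(-2 - r(-3)) = -538*(-2 - (-80 - 3)) = -538*(-2 - 1*(-83)) = -538*(-2 + 83) = -538*81 = -43578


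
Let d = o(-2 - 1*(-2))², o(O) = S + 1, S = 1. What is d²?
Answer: 16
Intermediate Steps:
o(O) = 2 (o(O) = 1 + 1 = 2)
d = 4 (d = 2² = 4)
d² = 4² = 16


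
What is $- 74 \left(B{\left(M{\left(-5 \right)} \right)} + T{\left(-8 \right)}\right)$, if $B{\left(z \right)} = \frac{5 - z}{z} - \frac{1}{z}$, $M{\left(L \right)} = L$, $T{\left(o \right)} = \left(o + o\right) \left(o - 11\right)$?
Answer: $- \frac{111814}{5} \approx -22363.0$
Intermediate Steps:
$T{\left(o \right)} = 2 o \left(-11 + o\right)$
$B{\left(z \right)} = - \frac{1}{z} + \frac{5 - z}{z}$ ($B{\left(z \right)} = \frac{5 - z}{z} - \frac{1}{z} = - \frac{1}{z} + \frac{5 - z}{z}$)
$- 74 \left(B{\left(M{\left(-5 \right)} \right)} + T{\left(-8 \right)}\right) = - 74 \left(\frac{4 - -5}{-5} + 2 \left(-8\right) \left(-11 - 8\right)\right) = - 74 \left(- \frac{4 + 5}{5} + 2 \left(-8\right) \left(-19\right)\right) = - 74 \left(\left(- \frac{1}{5}\right) 9 + 304\right) = - 74 \left(- \frac{9}{5} + 304\right) = \left(-74\right) \frac{1511}{5} = - \frac{111814}{5}$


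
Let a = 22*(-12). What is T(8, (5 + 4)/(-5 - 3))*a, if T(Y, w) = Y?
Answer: -2112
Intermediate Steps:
a = -264
T(8, (5 + 4)/(-5 - 3))*a = 8*(-264) = -2112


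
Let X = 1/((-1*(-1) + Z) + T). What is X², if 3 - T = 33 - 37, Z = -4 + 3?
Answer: 1/49 ≈ 0.020408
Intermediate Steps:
Z = -1
T = 7 (T = 3 - (33 - 37) = 3 - 1*(-4) = 3 + 4 = 7)
X = ⅐ (X = 1/((-1*(-1) - 1) + 7) = 1/((1 - 1) + 7) = 1/(0 + 7) = 1/7 = ⅐ ≈ 0.14286)
X² = (⅐)² = 1/49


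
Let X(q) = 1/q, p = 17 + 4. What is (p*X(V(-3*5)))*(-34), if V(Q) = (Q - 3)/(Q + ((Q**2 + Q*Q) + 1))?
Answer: 51884/3 ≈ 17295.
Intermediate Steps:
V(Q) = (-3 + Q)/(1 + Q + 2*Q**2) (V(Q) = (-3 + Q)/(Q + ((Q**2 + Q**2) + 1)) = (-3 + Q)/(Q + (2*Q**2 + 1)) = (-3 + Q)/(Q + (1 + 2*Q**2)) = (-3 + Q)/(1 + Q + 2*Q**2))
p = 21
(p*X(V(-3*5)))*(-34) = (21/(((-3 - 3*5)/(1 - 3*5 + 2*(-3*5)**2))))*(-34) = (21/(((-3 - 15)/(1 - 15 + 2*(-15)**2))))*(-34) = (21/((-18/(1 - 15 + 2*225))))*(-34) = (21/((-18/(1 - 15 + 450))))*(-34) = (21/((-18/436)))*(-34) = (21/(((1/436)*(-18))))*(-34) = (21/(-9/218))*(-34) = (21*(-218/9))*(-34) = -1526/3*(-34) = 51884/3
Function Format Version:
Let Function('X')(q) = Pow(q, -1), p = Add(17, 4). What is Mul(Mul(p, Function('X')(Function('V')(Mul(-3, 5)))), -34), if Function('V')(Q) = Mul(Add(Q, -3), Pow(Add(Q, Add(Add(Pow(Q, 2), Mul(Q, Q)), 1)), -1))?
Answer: Rational(51884, 3) ≈ 17295.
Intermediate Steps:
Function('V')(Q) = Mul(Pow(Add(1, Q, Mul(2, Pow(Q, 2))), -1), Add(-3, Q)) (Function('V')(Q) = Mul(Add(-3, Q), Pow(Add(Q, Add(Add(Pow(Q, 2), Pow(Q, 2)), 1)), -1)) = Mul(Add(-3, Q), Pow(Add(Q, Add(Mul(2, Pow(Q, 2)), 1)), -1)) = Mul(Add(-3, Q), Pow(Add(Q, Add(1, Mul(2, Pow(Q, 2)))), -1)) = Mul(Add(-3, Q), Pow(Add(1, Q, Mul(2, Pow(Q, 2))), -1)) = Mul(Pow(Add(1, Q, Mul(2, Pow(Q, 2))), -1), Add(-3, Q)))
p = 21
Mul(Mul(p, Function('X')(Function('V')(Mul(-3, 5)))), -34) = Mul(Mul(21, Pow(Mul(Pow(Add(1, Mul(-3, 5), Mul(2, Pow(Mul(-3, 5), 2))), -1), Add(-3, Mul(-3, 5))), -1)), -34) = Mul(Mul(21, Pow(Mul(Pow(Add(1, -15, Mul(2, Pow(-15, 2))), -1), Add(-3, -15)), -1)), -34) = Mul(Mul(21, Pow(Mul(Pow(Add(1, -15, Mul(2, 225)), -1), -18), -1)), -34) = Mul(Mul(21, Pow(Mul(Pow(Add(1, -15, 450), -1), -18), -1)), -34) = Mul(Mul(21, Pow(Mul(Pow(436, -1), -18), -1)), -34) = Mul(Mul(21, Pow(Mul(Rational(1, 436), -18), -1)), -34) = Mul(Mul(21, Pow(Rational(-9, 218), -1)), -34) = Mul(Mul(21, Rational(-218, 9)), -34) = Mul(Rational(-1526, 3), -34) = Rational(51884, 3)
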